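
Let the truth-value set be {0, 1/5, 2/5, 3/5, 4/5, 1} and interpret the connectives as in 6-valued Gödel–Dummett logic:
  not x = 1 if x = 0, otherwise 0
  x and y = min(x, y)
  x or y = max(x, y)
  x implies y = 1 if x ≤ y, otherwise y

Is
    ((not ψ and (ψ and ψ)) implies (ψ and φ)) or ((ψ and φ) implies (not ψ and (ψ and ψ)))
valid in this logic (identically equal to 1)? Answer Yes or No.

Yes

At φ = 1/5, ψ = 3/5, for instance:
not ψ = not 3/5 = 0
ψ and ψ = 3/5 and 3/5 = 3/5
not ψ and (ψ and ψ) = 0 and 3/5 = 0
ψ and φ = 3/5 and 1/5 = 1/5
(not ψ and (ψ and ψ)) implies (ψ and φ) = 0 implies 1/5 = 1
(ψ and φ) implies (not ψ and (ψ and ψ)) = 1/5 implies 0 = 0
((not ψ and (ψ and ψ)) implies (ψ and φ)) or ((ψ and φ) implies (not ψ and (ψ and ψ))) = 1 or 0 = 1
and checking the remaining 35 assignments likewise gives ≥ 1 in every case.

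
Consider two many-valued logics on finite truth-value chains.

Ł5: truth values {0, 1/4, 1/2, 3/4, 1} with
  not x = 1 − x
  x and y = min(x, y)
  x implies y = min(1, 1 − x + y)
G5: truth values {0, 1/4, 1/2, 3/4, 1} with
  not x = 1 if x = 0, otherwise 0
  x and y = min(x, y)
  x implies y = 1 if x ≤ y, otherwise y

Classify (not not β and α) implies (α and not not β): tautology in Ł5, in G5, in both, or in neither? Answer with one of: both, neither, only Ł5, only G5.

both

In Ł5: every assignment gives 1 — tautology.
In G5: every assignment gives 1 — tautology.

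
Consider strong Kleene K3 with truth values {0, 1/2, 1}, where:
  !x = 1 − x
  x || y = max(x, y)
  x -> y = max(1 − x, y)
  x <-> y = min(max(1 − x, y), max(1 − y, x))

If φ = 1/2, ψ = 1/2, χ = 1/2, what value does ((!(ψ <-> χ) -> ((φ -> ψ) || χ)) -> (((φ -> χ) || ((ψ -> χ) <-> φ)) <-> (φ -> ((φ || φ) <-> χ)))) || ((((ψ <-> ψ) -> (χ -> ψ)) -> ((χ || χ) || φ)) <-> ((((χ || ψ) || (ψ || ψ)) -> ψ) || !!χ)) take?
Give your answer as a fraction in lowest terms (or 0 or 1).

1/2

ψ <-> χ = 1/2 <-> 1/2 = 1/2
!(ψ <-> χ) = !1/2 = 1/2
φ -> ψ = 1/2 -> 1/2 = 1/2
(φ -> ψ) || χ = 1/2 || 1/2 = 1/2
!(ψ <-> χ) -> ((φ -> ψ) || χ) = 1/2 -> 1/2 = 1/2
φ -> χ = 1/2 -> 1/2 = 1/2
ψ -> χ = 1/2 -> 1/2 = 1/2
(ψ -> χ) <-> φ = 1/2 <-> 1/2 = 1/2
(φ -> χ) || ((ψ -> χ) <-> φ) = 1/2 || 1/2 = 1/2
φ || φ = 1/2 || 1/2 = 1/2
(φ || φ) <-> χ = 1/2 <-> 1/2 = 1/2
φ -> ((φ || φ) <-> χ) = 1/2 -> 1/2 = 1/2
((φ -> χ) || ((ψ -> χ) <-> φ)) <-> (φ -> ((φ || φ) <-> χ)) = 1/2 <-> 1/2 = 1/2
(!(ψ <-> χ) -> ((φ -> ψ) || χ)) -> (((φ -> χ) || ((ψ -> χ) <-> φ)) <-> (φ -> ((φ || φ) <-> χ))) = 1/2 -> 1/2 = 1/2
ψ <-> ψ = 1/2 <-> 1/2 = 1/2
χ -> ψ = 1/2 -> 1/2 = 1/2
(ψ <-> ψ) -> (χ -> ψ) = 1/2 -> 1/2 = 1/2
χ || χ = 1/2 || 1/2 = 1/2
(χ || χ) || φ = 1/2 || 1/2 = 1/2
((ψ <-> ψ) -> (χ -> ψ)) -> ((χ || χ) || φ) = 1/2 -> 1/2 = 1/2
χ || ψ = 1/2 || 1/2 = 1/2
ψ || ψ = 1/2 || 1/2 = 1/2
(χ || ψ) || (ψ || ψ) = 1/2 || 1/2 = 1/2
((χ || ψ) || (ψ || ψ)) -> ψ = 1/2 -> 1/2 = 1/2
!χ = !1/2 = 1/2
!!χ = !1/2 = 1/2
(((χ || ψ) || (ψ || ψ)) -> ψ) || !!χ = 1/2 || 1/2 = 1/2
(((ψ <-> ψ) -> (χ -> ψ)) -> ((χ || χ) || φ)) <-> ((((χ || ψ) || (ψ || ψ)) -> ψ) || !!χ) = 1/2 <-> 1/2 = 1/2
((!(ψ <-> χ) -> ((φ -> ψ) || χ)) -> (((φ -> χ) || ((ψ -> χ) <-> φ)) <-> (φ -> ((φ || φ) <-> χ)))) || ((((ψ <-> ψ) -> (χ -> ψ)) -> ((χ || χ) || φ)) <-> ((((χ || ψ) || (ψ || ψ)) -> ψ) || !!χ)) = 1/2 || 1/2 = 1/2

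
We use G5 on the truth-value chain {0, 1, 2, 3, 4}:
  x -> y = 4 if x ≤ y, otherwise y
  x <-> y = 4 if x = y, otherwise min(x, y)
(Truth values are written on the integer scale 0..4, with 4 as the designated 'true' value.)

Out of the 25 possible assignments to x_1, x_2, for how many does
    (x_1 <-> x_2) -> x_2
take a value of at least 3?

22

value 4: 21 assignments (counts)
value 3: 1 assignment (counts)
value 2: 1 assignment
value 1: 1 assignment
value 0: 1 assignment
So 22 of the 25 assignments meet the threshold.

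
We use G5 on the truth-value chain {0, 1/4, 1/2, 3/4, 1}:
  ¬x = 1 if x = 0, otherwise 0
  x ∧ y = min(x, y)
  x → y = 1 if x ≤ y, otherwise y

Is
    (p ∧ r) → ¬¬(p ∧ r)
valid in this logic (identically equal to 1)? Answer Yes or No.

At p = 1, r = 1/2, for instance:
p ∧ r = 1 ∧ 1/2 = 1/2
¬(p ∧ r) = ¬1/2 = 0
¬¬(p ∧ r) = ¬0 = 1
(p ∧ r) → ¬¬(p ∧ r) = 1/2 → 1 = 1
and checking the remaining 24 assignments likewise gives ≥ 1 in every case.

Yes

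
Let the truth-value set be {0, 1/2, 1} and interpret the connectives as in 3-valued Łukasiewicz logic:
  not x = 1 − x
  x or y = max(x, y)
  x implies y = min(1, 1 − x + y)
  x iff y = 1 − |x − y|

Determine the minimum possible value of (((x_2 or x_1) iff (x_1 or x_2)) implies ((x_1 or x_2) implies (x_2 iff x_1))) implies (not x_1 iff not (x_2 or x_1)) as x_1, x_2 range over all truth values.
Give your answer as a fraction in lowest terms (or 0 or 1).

Take x_1 = 0, x_2 = 1/2:
x_2 or x_1 = 1/2 or 0 = 1/2
x_1 or x_2 = 0 or 1/2 = 1/2
(x_2 or x_1) iff (x_1 or x_2) = 1/2 iff 1/2 = 1
x_1 or x_2 = 0 or 1/2 = 1/2
x_2 iff x_1 = 1/2 iff 0 = 1/2
(x_1 or x_2) implies (x_2 iff x_1) = 1/2 implies 1/2 = 1
((x_2 or x_1) iff (x_1 or x_2)) implies ((x_1 or x_2) implies (x_2 iff x_1)) = 1 implies 1 = 1
not x_1 = not 0 = 1
x_2 or x_1 = 1/2 or 0 = 1/2
not (x_2 or x_1) = not 1/2 = 1/2
not x_1 iff not (x_2 or x_1) = 1 iff 1/2 = 1/2
(((x_2 or x_1) iff (x_1 or x_2)) implies ((x_1 or x_2) implies (x_2 iff x_1))) implies (not x_1 iff not (x_2 or x_1)) = 1 implies 1/2 = 1/2
No assignment yields a value below 1/2, so this is the minimum.

1/2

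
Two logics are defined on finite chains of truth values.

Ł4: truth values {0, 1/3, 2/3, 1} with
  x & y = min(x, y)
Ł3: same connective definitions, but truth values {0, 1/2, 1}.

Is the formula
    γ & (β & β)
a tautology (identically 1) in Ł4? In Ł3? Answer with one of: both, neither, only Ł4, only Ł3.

neither

In Ł4: at β = 0, γ = 0 the value is 0 — not a tautology.
In Ł3: at β = 0, γ = 0 the value is 0 — not a tautology.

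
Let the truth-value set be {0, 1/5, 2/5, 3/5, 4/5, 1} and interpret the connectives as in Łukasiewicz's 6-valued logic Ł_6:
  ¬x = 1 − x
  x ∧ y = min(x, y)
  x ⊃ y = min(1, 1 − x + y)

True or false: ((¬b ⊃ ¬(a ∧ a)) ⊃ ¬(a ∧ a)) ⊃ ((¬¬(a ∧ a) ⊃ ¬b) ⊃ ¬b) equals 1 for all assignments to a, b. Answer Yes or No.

No

Counterexample: take a = 0, b = 1/5.
¬b = ¬1/5 = 4/5
a ∧ a = 0 ∧ 0 = 0
¬(a ∧ a) = ¬0 = 1
¬b ⊃ ¬(a ∧ a) = 4/5 ⊃ 1 = 1
a ∧ a = 0 ∧ 0 = 0
¬(a ∧ a) = ¬0 = 1
(¬b ⊃ ¬(a ∧ a)) ⊃ ¬(a ∧ a) = 1 ⊃ 1 = 1
a ∧ a = 0 ∧ 0 = 0
¬(a ∧ a) = ¬0 = 1
¬¬(a ∧ a) = ¬1 = 0
¬b = ¬1/5 = 4/5
¬¬(a ∧ a) ⊃ ¬b = 0 ⊃ 4/5 = 1
¬b = ¬1/5 = 4/5
(¬¬(a ∧ a) ⊃ ¬b) ⊃ ¬b = 1 ⊃ 4/5 = 4/5
((¬b ⊃ ¬(a ∧ a)) ⊃ ¬(a ∧ a)) ⊃ ((¬¬(a ∧ a) ⊃ ¬b) ⊃ ¬b) = 1 ⊃ 4/5 = 4/5
This gives 4/5 ≠ 1.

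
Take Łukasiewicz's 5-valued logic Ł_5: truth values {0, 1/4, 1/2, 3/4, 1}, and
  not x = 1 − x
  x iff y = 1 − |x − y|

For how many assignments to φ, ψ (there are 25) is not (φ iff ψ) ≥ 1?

value 1: 2 assignments (counts)
value 3/4: 4 assignments
value 1/2: 6 assignments
value 1/4: 8 assignments
value 0: 5 assignments
So 2 of the 25 assignments meet the threshold.

2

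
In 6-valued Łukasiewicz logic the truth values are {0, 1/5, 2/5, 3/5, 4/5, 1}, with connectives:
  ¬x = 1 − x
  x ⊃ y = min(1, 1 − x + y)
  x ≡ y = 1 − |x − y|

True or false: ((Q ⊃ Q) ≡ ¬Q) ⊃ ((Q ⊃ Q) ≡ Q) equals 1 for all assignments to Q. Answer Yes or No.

Counterexample: take Q = 0.
Q ⊃ Q = 0 ⊃ 0 = 1
¬Q = ¬0 = 1
(Q ⊃ Q) ≡ ¬Q = 1 ≡ 1 = 1
Q ⊃ Q = 0 ⊃ 0 = 1
(Q ⊃ Q) ≡ Q = 1 ≡ 0 = 0
((Q ⊃ Q) ≡ ¬Q) ⊃ ((Q ⊃ Q) ≡ Q) = 1 ⊃ 0 = 0
This gives 0 ≠ 1.

No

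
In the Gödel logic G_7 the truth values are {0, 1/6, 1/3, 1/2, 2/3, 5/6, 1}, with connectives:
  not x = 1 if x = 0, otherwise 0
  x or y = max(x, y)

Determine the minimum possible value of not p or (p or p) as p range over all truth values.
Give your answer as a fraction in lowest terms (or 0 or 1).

1/6

Take p = 1/6:
not p = not 1/6 = 0
p or p = 1/6 or 1/6 = 1/6
not p or (p or p) = 0 or 1/6 = 1/6
No assignment yields a value below 1/6, so this is the minimum.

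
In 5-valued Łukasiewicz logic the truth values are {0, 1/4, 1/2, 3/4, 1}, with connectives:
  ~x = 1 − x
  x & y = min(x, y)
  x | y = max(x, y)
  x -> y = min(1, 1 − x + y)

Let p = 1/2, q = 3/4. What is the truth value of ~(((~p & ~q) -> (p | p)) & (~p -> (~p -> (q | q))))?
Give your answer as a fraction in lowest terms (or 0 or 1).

0

~p = ~1/2 = 1/2
~q = ~3/4 = 1/4
~p & ~q = 1/2 & 1/4 = 1/4
p | p = 1/2 | 1/2 = 1/2
(~p & ~q) -> (p | p) = 1/4 -> 1/2 = 1
~p = ~1/2 = 1/2
~p = ~1/2 = 1/2
q | q = 3/4 | 3/4 = 3/4
~p -> (q | q) = 1/2 -> 3/4 = 1
~p -> (~p -> (q | q)) = 1/2 -> 1 = 1
((~p & ~q) -> (p | p)) & (~p -> (~p -> (q | q))) = 1 & 1 = 1
~(((~p & ~q) -> (p | p)) & (~p -> (~p -> (q | q)))) = ~1 = 0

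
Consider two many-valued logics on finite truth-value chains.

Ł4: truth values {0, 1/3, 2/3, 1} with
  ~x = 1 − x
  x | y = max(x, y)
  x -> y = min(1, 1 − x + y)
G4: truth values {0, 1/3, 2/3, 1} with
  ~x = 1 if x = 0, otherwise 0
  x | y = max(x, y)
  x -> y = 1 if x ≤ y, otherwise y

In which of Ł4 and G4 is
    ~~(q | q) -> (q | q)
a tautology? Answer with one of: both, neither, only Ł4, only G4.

In Ł4: every assignment gives 1 — tautology.
In G4: at q = 1/3 the value is 1/3 — not a tautology.

only Ł4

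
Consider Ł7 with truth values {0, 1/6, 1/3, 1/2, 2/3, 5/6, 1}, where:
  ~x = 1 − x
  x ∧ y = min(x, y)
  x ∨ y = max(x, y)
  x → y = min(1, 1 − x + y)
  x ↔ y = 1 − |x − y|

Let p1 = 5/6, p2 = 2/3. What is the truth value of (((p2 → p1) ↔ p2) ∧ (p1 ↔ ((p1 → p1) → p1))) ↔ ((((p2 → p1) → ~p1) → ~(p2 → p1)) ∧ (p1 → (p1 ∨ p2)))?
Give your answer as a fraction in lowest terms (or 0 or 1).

p2 → p1 = 2/3 → 5/6 = 1
(p2 → p1) ↔ p2 = 1 ↔ 2/3 = 2/3
p1 → p1 = 5/6 → 5/6 = 1
(p1 → p1) → p1 = 1 → 5/6 = 5/6
p1 ↔ ((p1 → p1) → p1) = 5/6 ↔ 5/6 = 1
((p2 → p1) ↔ p2) ∧ (p1 ↔ ((p1 → p1) → p1)) = 2/3 ∧ 1 = 2/3
p2 → p1 = 2/3 → 5/6 = 1
~p1 = ~5/6 = 1/6
(p2 → p1) → ~p1 = 1 → 1/6 = 1/6
p2 → p1 = 2/3 → 5/6 = 1
~(p2 → p1) = ~1 = 0
((p2 → p1) → ~p1) → ~(p2 → p1) = 1/6 → 0 = 5/6
p1 ∨ p2 = 5/6 ∨ 2/3 = 5/6
p1 → (p1 ∨ p2) = 5/6 → 5/6 = 1
(((p2 → p1) → ~p1) → ~(p2 → p1)) ∧ (p1 → (p1 ∨ p2)) = 5/6 ∧ 1 = 5/6
(((p2 → p1) ↔ p2) ∧ (p1 ↔ ((p1 → p1) → p1))) ↔ ((((p2 → p1) → ~p1) → ~(p2 → p1)) ∧ (p1 → (p1 ∨ p2))) = 2/3 ↔ 5/6 = 5/6

5/6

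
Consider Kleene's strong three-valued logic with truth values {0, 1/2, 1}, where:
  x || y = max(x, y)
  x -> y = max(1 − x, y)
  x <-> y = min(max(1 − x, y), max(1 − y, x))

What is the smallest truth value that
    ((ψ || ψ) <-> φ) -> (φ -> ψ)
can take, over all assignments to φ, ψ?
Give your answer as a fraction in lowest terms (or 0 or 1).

Take φ = 1/2, ψ = 0:
ψ || ψ = 0 || 0 = 0
(ψ || ψ) <-> φ = 0 <-> 1/2 = 1/2
φ -> ψ = 1/2 -> 0 = 1/2
((ψ || ψ) <-> φ) -> (φ -> ψ) = 1/2 -> 1/2 = 1/2
No assignment yields a value below 1/2, so this is the minimum.

1/2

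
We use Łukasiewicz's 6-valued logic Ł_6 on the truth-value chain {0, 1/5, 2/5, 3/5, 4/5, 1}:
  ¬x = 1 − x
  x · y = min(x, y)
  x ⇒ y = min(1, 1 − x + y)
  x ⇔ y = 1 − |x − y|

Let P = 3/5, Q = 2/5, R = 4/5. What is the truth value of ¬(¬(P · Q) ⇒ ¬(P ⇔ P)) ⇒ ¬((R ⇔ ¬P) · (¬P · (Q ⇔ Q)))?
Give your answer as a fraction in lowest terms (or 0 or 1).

1

P · Q = 3/5 · 2/5 = 2/5
¬(P · Q) = ¬2/5 = 3/5
P ⇔ P = 3/5 ⇔ 3/5 = 1
¬(P ⇔ P) = ¬1 = 0
¬(P · Q) ⇒ ¬(P ⇔ P) = 3/5 ⇒ 0 = 2/5
¬(¬(P · Q) ⇒ ¬(P ⇔ P)) = ¬2/5 = 3/5
¬P = ¬3/5 = 2/5
R ⇔ ¬P = 4/5 ⇔ 2/5 = 3/5
¬P = ¬3/5 = 2/5
Q ⇔ Q = 2/5 ⇔ 2/5 = 1
¬P · (Q ⇔ Q) = 2/5 · 1 = 2/5
(R ⇔ ¬P) · (¬P · (Q ⇔ Q)) = 3/5 · 2/5 = 2/5
¬((R ⇔ ¬P) · (¬P · (Q ⇔ Q))) = ¬2/5 = 3/5
¬(¬(P · Q) ⇒ ¬(P ⇔ P)) ⇒ ¬((R ⇔ ¬P) · (¬P · (Q ⇔ Q))) = 3/5 ⇒ 3/5 = 1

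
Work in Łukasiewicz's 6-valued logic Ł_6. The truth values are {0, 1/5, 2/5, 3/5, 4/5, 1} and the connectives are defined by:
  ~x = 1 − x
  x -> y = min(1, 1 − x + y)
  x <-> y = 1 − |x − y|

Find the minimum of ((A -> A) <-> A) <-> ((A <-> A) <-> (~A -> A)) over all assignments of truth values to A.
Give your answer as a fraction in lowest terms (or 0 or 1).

3/5

Take A = 2/5:
A -> A = 2/5 -> 2/5 = 1
(A -> A) <-> A = 1 <-> 2/5 = 2/5
A <-> A = 2/5 <-> 2/5 = 1
~A = ~2/5 = 3/5
~A -> A = 3/5 -> 2/5 = 4/5
(A <-> A) <-> (~A -> A) = 1 <-> 4/5 = 4/5
((A -> A) <-> A) <-> ((A <-> A) <-> (~A -> A)) = 2/5 <-> 4/5 = 3/5
No assignment yields a value below 3/5, so this is the minimum.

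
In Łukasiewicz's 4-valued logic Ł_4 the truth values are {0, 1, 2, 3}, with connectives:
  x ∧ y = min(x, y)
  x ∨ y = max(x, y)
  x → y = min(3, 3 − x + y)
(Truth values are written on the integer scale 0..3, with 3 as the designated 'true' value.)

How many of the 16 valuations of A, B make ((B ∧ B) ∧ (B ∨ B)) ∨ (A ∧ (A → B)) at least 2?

9

A = 0, B = 0 ↦ 0  <
A = 0, B = 1 ↦ 1  <
A = 0, B = 2 ↦ 2  ≥
A = 0, B = 3 ↦ 3  ≥
A = 1, B = 0 ↦ 1  <
A = 1, B = 1 ↦ 1  <
A = 1, B = 2 ↦ 2  ≥
A = 1, B = 3 ↦ 3  ≥
A = 2, B = 0 ↦ 1  <
A = 2, B = 1 ↦ 2  ≥
A = 2, B = 2 ↦ 2  ≥
A = 2, B = 3 ↦ 3  ≥
A = 3, B = 0 ↦ 0  <
A = 3, B = 1 ↦ 1  <
A = 3, B = 2 ↦ 2  ≥
A = 3, B = 3 ↦ 3  ≥
So 9 of the 16 assignments meet the threshold.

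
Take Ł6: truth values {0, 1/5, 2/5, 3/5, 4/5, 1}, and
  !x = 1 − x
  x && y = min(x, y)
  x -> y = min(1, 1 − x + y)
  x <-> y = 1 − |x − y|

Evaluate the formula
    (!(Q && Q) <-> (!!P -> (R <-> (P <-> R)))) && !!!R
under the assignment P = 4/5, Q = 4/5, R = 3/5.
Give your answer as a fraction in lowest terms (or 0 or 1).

Q && Q = 4/5 && 4/5 = 4/5
!(Q && Q) = !4/5 = 1/5
!P = !4/5 = 1/5
!!P = !1/5 = 4/5
P <-> R = 4/5 <-> 3/5 = 4/5
R <-> (P <-> R) = 3/5 <-> 4/5 = 4/5
!!P -> (R <-> (P <-> R)) = 4/5 -> 4/5 = 1
!(Q && Q) <-> (!!P -> (R <-> (P <-> R))) = 1/5 <-> 1 = 1/5
!R = !3/5 = 2/5
!!R = !2/5 = 3/5
!!!R = !3/5 = 2/5
(!(Q && Q) <-> (!!P -> (R <-> (P <-> R)))) && !!!R = 1/5 && 2/5 = 1/5

1/5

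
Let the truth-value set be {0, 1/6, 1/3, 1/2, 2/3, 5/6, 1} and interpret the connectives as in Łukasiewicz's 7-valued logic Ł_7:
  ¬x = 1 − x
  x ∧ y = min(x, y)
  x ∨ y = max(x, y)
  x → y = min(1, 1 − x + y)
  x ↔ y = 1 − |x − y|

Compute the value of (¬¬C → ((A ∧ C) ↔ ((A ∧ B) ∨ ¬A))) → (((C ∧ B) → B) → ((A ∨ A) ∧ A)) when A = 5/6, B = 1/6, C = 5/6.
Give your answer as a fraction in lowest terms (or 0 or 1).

¬C = ¬5/6 = 1/6
¬¬C = ¬1/6 = 5/6
A ∧ C = 5/6 ∧ 5/6 = 5/6
A ∧ B = 5/6 ∧ 1/6 = 1/6
¬A = ¬5/6 = 1/6
(A ∧ B) ∨ ¬A = 1/6 ∨ 1/6 = 1/6
(A ∧ C) ↔ ((A ∧ B) ∨ ¬A) = 5/6 ↔ 1/6 = 1/3
¬¬C → ((A ∧ C) ↔ ((A ∧ B) ∨ ¬A)) = 5/6 → 1/3 = 1/2
C ∧ B = 5/6 ∧ 1/6 = 1/6
(C ∧ B) → B = 1/6 → 1/6 = 1
A ∨ A = 5/6 ∨ 5/6 = 5/6
(A ∨ A) ∧ A = 5/6 ∧ 5/6 = 5/6
((C ∧ B) → B) → ((A ∨ A) ∧ A) = 1 → 5/6 = 5/6
(¬¬C → ((A ∧ C) ↔ ((A ∧ B) ∨ ¬A))) → (((C ∧ B) → B) → ((A ∨ A) ∧ A)) = 1/2 → 5/6 = 1

1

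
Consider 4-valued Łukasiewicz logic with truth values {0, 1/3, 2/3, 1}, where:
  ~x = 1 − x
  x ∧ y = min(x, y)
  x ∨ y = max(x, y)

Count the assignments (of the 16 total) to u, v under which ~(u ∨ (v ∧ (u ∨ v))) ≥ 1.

1

u = 0, v = 0 ↦ 1  ≥
u = 0, v = 1/3 ↦ 2/3  <
u = 0, v = 2/3 ↦ 1/3  <
u = 0, v = 1 ↦ 0  <
u = 1/3, v = 0 ↦ 2/3  <
u = 1/3, v = 1/3 ↦ 2/3  <
u = 1/3, v = 2/3 ↦ 1/3  <
u = 1/3, v = 1 ↦ 0  <
u = 2/3, v = 0 ↦ 1/3  <
u = 2/3, v = 1/3 ↦ 1/3  <
u = 2/3, v = 2/3 ↦ 1/3  <
u = 2/3, v = 1 ↦ 0  <
u = 1, v = 0 ↦ 0  <
u = 1, v = 1/3 ↦ 0  <
u = 1, v = 2/3 ↦ 0  <
u = 1, v = 1 ↦ 0  <
So 1 of the 16 assignments meets the threshold.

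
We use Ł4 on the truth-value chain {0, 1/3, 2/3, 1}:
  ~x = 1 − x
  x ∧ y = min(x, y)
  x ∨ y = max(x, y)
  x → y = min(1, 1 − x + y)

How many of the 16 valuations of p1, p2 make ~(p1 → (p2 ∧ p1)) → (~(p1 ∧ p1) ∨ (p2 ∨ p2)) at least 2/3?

15

p1 = 0, p2 = 0 ↦ 1  ≥
p1 = 0, p2 = 1/3 ↦ 1  ≥
p1 = 0, p2 = 2/3 ↦ 1  ≥
p1 = 0, p2 = 1 ↦ 1  ≥
p1 = 1/3, p2 = 0 ↦ 1  ≥
p1 = 1/3, p2 = 1/3 ↦ 1  ≥
p1 = 1/3, p2 = 2/3 ↦ 1  ≥
p1 = 1/3, p2 = 1 ↦ 1  ≥
p1 = 2/3, p2 = 0 ↦ 2/3  ≥
p1 = 2/3, p2 = 1/3 ↦ 1  ≥
p1 = 2/3, p2 = 2/3 ↦ 1  ≥
p1 = 2/3, p2 = 1 ↦ 1  ≥
p1 = 1, p2 = 0 ↦ 0  <
p1 = 1, p2 = 1/3 ↦ 2/3  ≥
p1 = 1, p2 = 2/3 ↦ 1  ≥
p1 = 1, p2 = 1 ↦ 1  ≥
So 15 of the 16 assignments meet the threshold.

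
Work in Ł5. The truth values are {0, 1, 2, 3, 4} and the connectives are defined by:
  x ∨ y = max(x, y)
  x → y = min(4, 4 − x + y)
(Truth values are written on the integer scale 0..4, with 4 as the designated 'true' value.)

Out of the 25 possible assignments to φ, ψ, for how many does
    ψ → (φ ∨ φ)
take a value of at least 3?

19

value 4: 15 assignments (counts)
value 3: 4 assignments (counts)
value 2: 3 assignments
value 1: 2 assignments
value 0: 1 assignment
So 19 of the 25 assignments meet the threshold.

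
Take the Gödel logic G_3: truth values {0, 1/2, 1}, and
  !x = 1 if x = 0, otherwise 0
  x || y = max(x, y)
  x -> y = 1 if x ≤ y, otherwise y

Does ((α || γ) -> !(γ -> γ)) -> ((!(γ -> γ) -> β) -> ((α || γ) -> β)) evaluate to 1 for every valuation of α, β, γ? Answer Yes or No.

At α = 0, β = 0, γ = 1/2, for instance:
α || γ = 0 || 1/2 = 1/2
γ -> γ = 1/2 -> 1/2 = 1
!(γ -> γ) = !1 = 0
(α || γ) -> !(γ -> γ) = 1/2 -> 0 = 0
!(γ -> γ) -> β = 0 -> 0 = 1
(α || γ) -> β = 1/2 -> 0 = 0
(!(γ -> γ) -> β) -> ((α || γ) -> β) = 1 -> 0 = 0
((α || γ) -> !(γ -> γ)) -> ((!(γ -> γ) -> β) -> ((α || γ) -> β)) = 0 -> 0 = 1
and checking the remaining 26 assignments likewise gives ≥ 1 in every case.

Yes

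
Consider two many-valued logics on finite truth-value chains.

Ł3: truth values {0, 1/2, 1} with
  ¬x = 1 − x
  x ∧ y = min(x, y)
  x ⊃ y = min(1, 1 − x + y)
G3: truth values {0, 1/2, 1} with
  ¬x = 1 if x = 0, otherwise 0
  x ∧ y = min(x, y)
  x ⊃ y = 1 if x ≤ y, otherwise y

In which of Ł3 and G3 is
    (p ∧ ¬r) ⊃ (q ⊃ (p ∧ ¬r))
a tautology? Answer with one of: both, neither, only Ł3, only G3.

In Ł3: every assignment gives 1 — tautology.
In G3: every assignment gives 1 — tautology.

both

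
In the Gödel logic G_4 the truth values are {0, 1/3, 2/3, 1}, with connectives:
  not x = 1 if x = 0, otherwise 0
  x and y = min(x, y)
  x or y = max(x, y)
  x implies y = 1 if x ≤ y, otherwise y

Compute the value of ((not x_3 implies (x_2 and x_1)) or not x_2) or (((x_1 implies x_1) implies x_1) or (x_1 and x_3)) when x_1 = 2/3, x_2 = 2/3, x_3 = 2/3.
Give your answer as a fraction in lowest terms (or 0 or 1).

not x_3 = not 2/3 = 0
x_2 and x_1 = 2/3 and 2/3 = 2/3
not x_3 implies (x_2 and x_1) = 0 implies 2/3 = 1
not x_2 = not 2/3 = 0
(not x_3 implies (x_2 and x_1)) or not x_2 = 1 or 0 = 1
x_1 implies x_1 = 2/3 implies 2/3 = 1
(x_1 implies x_1) implies x_1 = 1 implies 2/3 = 2/3
x_1 and x_3 = 2/3 and 2/3 = 2/3
((x_1 implies x_1) implies x_1) or (x_1 and x_3) = 2/3 or 2/3 = 2/3
((not x_3 implies (x_2 and x_1)) or not x_2) or (((x_1 implies x_1) implies x_1) or (x_1 and x_3)) = 1 or 2/3 = 1

1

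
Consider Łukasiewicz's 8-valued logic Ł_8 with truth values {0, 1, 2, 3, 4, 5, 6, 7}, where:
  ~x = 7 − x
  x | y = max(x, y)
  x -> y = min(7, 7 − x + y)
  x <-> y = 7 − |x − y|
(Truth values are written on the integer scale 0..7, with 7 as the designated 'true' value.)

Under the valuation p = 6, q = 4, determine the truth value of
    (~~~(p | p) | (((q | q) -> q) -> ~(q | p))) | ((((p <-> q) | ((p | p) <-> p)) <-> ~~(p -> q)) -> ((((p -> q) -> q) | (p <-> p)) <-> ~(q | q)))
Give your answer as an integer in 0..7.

5

p | p = 6 | 6 = 6
~(p | p) = ~6 = 1
~~(p | p) = ~1 = 6
~~~(p | p) = ~6 = 1
q | q = 4 | 4 = 4
(q | q) -> q = 4 -> 4 = 7
q | p = 4 | 6 = 6
~(q | p) = ~6 = 1
((q | q) -> q) -> ~(q | p) = 7 -> 1 = 1
~~~(p | p) | (((q | q) -> q) -> ~(q | p)) = 1 | 1 = 1
p <-> q = 6 <-> 4 = 5
p | p = 6 | 6 = 6
(p | p) <-> p = 6 <-> 6 = 7
(p <-> q) | ((p | p) <-> p) = 5 | 7 = 7
p -> q = 6 -> 4 = 5
~(p -> q) = ~5 = 2
~~(p -> q) = ~2 = 5
((p <-> q) | ((p | p) <-> p)) <-> ~~(p -> q) = 7 <-> 5 = 5
p -> q = 6 -> 4 = 5
(p -> q) -> q = 5 -> 4 = 6
p <-> p = 6 <-> 6 = 7
((p -> q) -> q) | (p <-> p) = 6 | 7 = 7
q | q = 4 | 4 = 4
~(q | q) = ~4 = 3
(((p -> q) -> q) | (p <-> p)) <-> ~(q | q) = 7 <-> 3 = 3
(((p <-> q) | ((p | p) <-> p)) <-> ~~(p -> q)) -> ((((p -> q) -> q) | (p <-> p)) <-> ~(q | q)) = 5 -> 3 = 5
(~~~(p | p) | (((q | q) -> q) -> ~(q | p))) | ((((p <-> q) | ((p | p) <-> p)) <-> ~~(p -> q)) -> ((((p -> q) -> q) | (p <-> p)) <-> ~(q | q))) = 1 | 5 = 5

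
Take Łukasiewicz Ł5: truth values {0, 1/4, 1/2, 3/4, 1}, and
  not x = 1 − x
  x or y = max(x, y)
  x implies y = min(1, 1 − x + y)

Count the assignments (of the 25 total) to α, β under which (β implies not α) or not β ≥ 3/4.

value 1: 15 assignments (counts)
value 3/4: 4 assignments (counts)
value 1/2: 3 assignments
value 1/4: 2 assignments
value 0: 1 assignment
So 19 of the 25 assignments meet the threshold.

19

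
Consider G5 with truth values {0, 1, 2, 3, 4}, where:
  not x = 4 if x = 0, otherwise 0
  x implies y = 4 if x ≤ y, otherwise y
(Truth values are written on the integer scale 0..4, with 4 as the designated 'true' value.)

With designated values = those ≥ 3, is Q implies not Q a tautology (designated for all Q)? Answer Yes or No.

Counterexample: take Q = 1.
not Q = not 1 = 0
Q implies not Q = 1 implies 0 = 0
This gives 0, which is below 3.

No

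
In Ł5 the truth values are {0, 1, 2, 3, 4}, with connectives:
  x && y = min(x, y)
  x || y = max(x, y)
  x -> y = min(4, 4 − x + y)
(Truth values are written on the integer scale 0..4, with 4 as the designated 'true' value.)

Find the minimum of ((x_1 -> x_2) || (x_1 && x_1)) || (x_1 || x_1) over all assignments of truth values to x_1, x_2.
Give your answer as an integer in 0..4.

2

Take x_1 = 2, x_2 = 0:
x_1 -> x_2 = 2 -> 0 = 2
x_1 && x_1 = 2 && 2 = 2
(x_1 -> x_2) || (x_1 && x_1) = 2 || 2 = 2
x_1 || x_1 = 2 || 2 = 2
((x_1 -> x_2) || (x_1 && x_1)) || (x_1 || x_1) = 2 || 2 = 2
No assignment yields a value below 2, so this is the minimum.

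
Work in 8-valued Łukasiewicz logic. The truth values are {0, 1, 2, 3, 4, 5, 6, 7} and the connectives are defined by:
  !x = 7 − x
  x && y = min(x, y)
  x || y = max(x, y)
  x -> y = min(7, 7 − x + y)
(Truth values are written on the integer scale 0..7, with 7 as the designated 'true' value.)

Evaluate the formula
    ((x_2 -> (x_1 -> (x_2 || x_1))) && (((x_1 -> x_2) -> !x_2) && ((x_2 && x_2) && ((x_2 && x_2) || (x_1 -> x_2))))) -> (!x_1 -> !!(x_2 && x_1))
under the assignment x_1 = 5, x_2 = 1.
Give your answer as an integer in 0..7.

x_2 || x_1 = 1 || 5 = 5
x_1 -> (x_2 || x_1) = 5 -> 5 = 7
x_2 -> (x_1 -> (x_2 || x_1)) = 1 -> 7 = 7
x_1 -> x_2 = 5 -> 1 = 3
!x_2 = !1 = 6
(x_1 -> x_2) -> !x_2 = 3 -> 6 = 7
x_2 && x_2 = 1 && 1 = 1
x_2 && x_2 = 1 && 1 = 1
x_1 -> x_2 = 5 -> 1 = 3
(x_2 && x_2) || (x_1 -> x_2) = 1 || 3 = 3
(x_2 && x_2) && ((x_2 && x_2) || (x_1 -> x_2)) = 1 && 3 = 1
((x_1 -> x_2) -> !x_2) && ((x_2 && x_2) && ((x_2 && x_2) || (x_1 -> x_2))) = 7 && 1 = 1
(x_2 -> (x_1 -> (x_2 || x_1))) && (((x_1 -> x_2) -> !x_2) && ((x_2 && x_2) && ((x_2 && x_2) || (x_1 -> x_2)))) = 7 && 1 = 1
!x_1 = !5 = 2
x_2 && x_1 = 1 && 5 = 1
!(x_2 && x_1) = !1 = 6
!!(x_2 && x_1) = !6 = 1
!x_1 -> !!(x_2 && x_1) = 2 -> 1 = 6
((x_2 -> (x_1 -> (x_2 || x_1))) && (((x_1 -> x_2) -> !x_2) && ((x_2 && x_2) && ((x_2 && x_2) || (x_1 -> x_2))))) -> (!x_1 -> !!(x_2 && x_1)) = 1 -> 6 = 7

7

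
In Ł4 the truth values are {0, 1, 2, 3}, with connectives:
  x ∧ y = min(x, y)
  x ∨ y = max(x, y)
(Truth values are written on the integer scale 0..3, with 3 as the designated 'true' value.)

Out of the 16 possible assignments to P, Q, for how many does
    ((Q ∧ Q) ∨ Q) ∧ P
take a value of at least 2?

P = 0, Q = 0 ↦ 0  <
P = 0, Q = 1 ↦ 0  <
P = 0, Q = 2 ↦ 0  <
P = 0, Q = 3 ↦ 0  <
P = 1, Q = 0 ↦ 0  <
P = 1, Q = 1 ↦ 1  <
P = 1, Q = 2 ↦ 1  <
P = 1, Q = 3 ↦ 1  <
P = 2, Q = 0 ↦ 0  <
P = 2, Q = 1 ↦ 1  <
P = 2, Q = 2 ↦ 2  ≥
P = 2, Q = 3 ↦ 2  ≥
P = 3, Q = 0 ↦ 0  <
P = 3, Q = 1 ↦ 1  <
P = 3, Q = 2 ↦ 2  ≥
P = 3, Q = 3 ↦ 3  ≥
So 4 of the 16 assignments meet the threshold.

4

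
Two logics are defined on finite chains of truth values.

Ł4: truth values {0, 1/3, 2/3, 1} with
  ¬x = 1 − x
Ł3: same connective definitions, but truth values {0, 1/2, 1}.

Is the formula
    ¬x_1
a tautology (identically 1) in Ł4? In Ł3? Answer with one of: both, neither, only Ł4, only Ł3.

In Ł4: at x_1 = 1/3 the value is 2/3 — not a tautology.
In Ł3: at x_1 = 1/2 the value is 1/2 — not a tautology.

neither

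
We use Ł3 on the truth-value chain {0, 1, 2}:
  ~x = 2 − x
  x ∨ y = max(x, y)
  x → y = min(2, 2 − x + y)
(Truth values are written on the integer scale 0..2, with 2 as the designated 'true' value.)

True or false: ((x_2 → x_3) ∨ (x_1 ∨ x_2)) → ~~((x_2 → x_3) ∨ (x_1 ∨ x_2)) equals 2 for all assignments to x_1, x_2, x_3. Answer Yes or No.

At x_1 = 0, x_2 = 1, x_3 = 0, for instance:
x_2 → x_3 = 1 → 0 = 1
x_1 ∨ x_2 = 0 ∨ 1 = 1
(x_2 → x_3) ∨ (x_1 ∨ x_2) = 1 ∨ 1 = 1
~((x_2 → x_3) ∨ (x_1 ∨ x_2)) = ~1 = 1
~~((x_2 → x_3) ∨ (x_1 ∨ x_2)) = ~1 = 1
((x_2 → x_3) ∨ (x_1 ∨ x_2)) → ~~((x_2 → x_3) ∨ (x_1 ∨ x_2)) = 1 → 1 = 2
and checking the remaining 26 assignments likewise gives ≥ 2 in every case.

Yes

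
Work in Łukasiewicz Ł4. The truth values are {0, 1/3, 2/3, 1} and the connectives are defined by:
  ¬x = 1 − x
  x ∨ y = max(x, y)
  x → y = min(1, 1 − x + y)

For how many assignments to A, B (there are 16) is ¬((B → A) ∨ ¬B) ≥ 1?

A = 0, B = 0 ↦ 0  <
A = 0, B = 1/3 ↦ 1/3  <
A = 0, B = 2/3 ↦ 2/3  <
A = 0, B = 1 ↦ 1  ≥
A = 1/3, B = 0 ↦ 0  <
A = 1/3, B = 1/3 ↦ 0  <
A = 1/3, B = 2/3 ↦ 1/3  <
A = 1/3, B = 1 ↦ 2/3  <
A = 2/3, B = 0 ↦ 0  <
A = 2/3, B = 1/3 ↦ 0  <
A = 2/3, B = 2/3 ↦ 0  <
A = 2/3, B = 1 ↦ 1/3  <
A = 1, B = 0 ↦ 0  <
A = 1, B = 1/3 ↦ 0  <
A = 1, B = 2/3 ↦ 0  <
A = 1, B = 1 ↦ 0  <
So 1 of the 16 assignments meets the threshold.

1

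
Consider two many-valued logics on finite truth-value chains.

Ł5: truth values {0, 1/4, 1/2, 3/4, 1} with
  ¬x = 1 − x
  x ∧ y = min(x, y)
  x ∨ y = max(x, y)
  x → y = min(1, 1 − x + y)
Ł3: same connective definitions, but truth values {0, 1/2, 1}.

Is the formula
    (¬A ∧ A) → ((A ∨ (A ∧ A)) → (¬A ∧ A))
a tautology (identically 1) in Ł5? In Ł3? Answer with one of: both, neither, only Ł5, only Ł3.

In Ł5: every assignment gives 1 — tautology.
In Ł3: every assignment gives 1 — tautology.

both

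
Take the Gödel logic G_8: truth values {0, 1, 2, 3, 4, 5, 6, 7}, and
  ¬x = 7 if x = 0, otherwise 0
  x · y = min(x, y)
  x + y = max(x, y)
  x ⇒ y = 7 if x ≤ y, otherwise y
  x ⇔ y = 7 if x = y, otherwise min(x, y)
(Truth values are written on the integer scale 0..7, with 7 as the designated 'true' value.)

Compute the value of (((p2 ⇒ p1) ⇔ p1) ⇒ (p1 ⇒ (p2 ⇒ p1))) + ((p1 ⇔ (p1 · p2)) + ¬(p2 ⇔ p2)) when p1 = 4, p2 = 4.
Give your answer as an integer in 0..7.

p2 ⇒ p1 = 4 ⇒ 4 = 7
(p2 ⇒ p1) ⇔ p1 = 7 ⇔ 4 = 4
p2 ⇒ p1 = 4 ⇒ 4 = 7
p1 ⇒ (p2 ⇒ p1) = 4 ⇒ 7 = 7
((p2 ⇒ p1) ⇔ p1) ⇒ (p1 ⇒ (p2 ⇒ p1)) = 4 ⇒ 7 = 7
p1 · p2 = 4 · 4 = 4
p1 ⇔ (p1 · p2) = 4 ⇔ 4 = 7
p2 ⇔ p2 = 4 ⇔ 4 = 7
¬(p2 ⇔ p2) = ¬7 = 0
(p1 ⇔ (p1 · p2)) + ¬(p2 ⇔ p2) = 7 + 0 = 7
(((p2 ⇒ p1) ⇔ p1) ⇒ (p1 ⇒ (p2 ⇒ p1))) + ((p1 ⇔ (p1 · p2)) + ¬(p2 ⇔ p2)) = 7 + 7 = 7

7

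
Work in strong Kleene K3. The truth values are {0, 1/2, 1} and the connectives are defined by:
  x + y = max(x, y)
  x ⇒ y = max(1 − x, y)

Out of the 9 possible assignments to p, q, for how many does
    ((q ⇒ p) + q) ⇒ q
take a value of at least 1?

p = 0, q = 0 ↦ 0  <
p = 0, q = 1/2 ↦ 1/2  <
p = 0, q = 1 ↦ 1  ≥
p = 1/2, q = 0 ↦ 0  <
p = 1/2, q = 1/2 ↦ 1/2  <
p = 1/2, q = 1 ↦ 1  ≥
p = 1, q = 0 ↦ 0  <
p = 1, q = 1/2 ↦ 1/2  <
p = 1, q = 1 ↦ 1  ≥
So 3 of the 9 assignments meet the threshold.

3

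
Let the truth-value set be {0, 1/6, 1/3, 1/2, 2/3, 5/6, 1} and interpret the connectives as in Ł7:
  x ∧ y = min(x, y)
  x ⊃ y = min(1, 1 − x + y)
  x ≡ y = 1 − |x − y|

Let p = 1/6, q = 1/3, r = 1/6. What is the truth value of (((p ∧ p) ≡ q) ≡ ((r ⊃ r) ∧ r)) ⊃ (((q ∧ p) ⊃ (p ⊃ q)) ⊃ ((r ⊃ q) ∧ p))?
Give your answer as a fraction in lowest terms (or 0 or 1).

p ∧ p = 1/6 ∧ 1/6 = 1/6
(p ∧ p) ≡ q = 1/6 ≡ 1/3 = 5/6
r ⊃ r = 1/6 ⊃ 1/6 = 1
(r ⊃ r) ∧ r = 1 ∧ 1/6 = 1/6
((p ∧ p) ≡ q) ≡ ((r ⊃ r) ∧ r) = 5/6 ≡ 1/6 = 1/3
q ∧ p = 1/3 ∧ 1/6 = 1/6
p ⊃ q = 1/6 ⊃ 1/3 = 1
(q ∧ p) ⊃ (p ⊃ q) = 1/6 ⊃ 1 = 1
r ⊃ q = 1/6 ⊃ 1/3 = 1
(r ⊃ q) ∧ p = 1 ∧ 1/6 = 1/6
((q ∧ p) ⊃ (p ⊃ q)) ⊃ ((r ⊃ q) ∧ p) = 1 ⊃ 1/6 = 1/6
(((p ∧ p) ≡ q) ≡ ((r ⊃ r) ∧ r)) ⊃ (((q ∧ p) ⊃ (p ⊃ q)) ⊃ ((r ⊃ q) ∧ p)) = 1/3 ⊃ 1/6 = 5/6

5/6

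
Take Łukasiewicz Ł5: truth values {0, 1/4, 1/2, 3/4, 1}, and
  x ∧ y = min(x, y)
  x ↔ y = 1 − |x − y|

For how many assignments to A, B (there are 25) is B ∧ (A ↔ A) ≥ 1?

5

value 1: 5 assignments (counts)
value 3/4: 5 assignments
value 1/2: 5 assignments
value 1/4: 5 assignments
value 0: 5 assignments
So 5 of the 25 assignments meet the threshold.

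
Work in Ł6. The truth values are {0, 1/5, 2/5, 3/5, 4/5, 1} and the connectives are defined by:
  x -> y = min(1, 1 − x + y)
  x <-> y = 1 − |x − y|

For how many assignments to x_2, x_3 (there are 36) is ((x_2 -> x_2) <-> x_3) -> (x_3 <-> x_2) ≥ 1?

value 1: 27 assignments (counts)
value 4/5: 3 assignments
value 3/5: 2 assignments
value 2/5: 2 assignments
value 1/5: 1 assignment
value 0: 1 assignment
So 27 of the 36 assignments meet the threshold.

27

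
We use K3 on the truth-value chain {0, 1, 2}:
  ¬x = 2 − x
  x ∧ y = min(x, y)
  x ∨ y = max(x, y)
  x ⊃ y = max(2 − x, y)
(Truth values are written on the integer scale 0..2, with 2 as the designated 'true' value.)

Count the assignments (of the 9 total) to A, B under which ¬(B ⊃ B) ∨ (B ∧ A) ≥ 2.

1

A = 0, B = 0 ↦ 0  <
A = 0, B = 1 ↦ 1  <
A = 0, B = 2 ↦ 0  <
A = 1, B = 0 ↦ 0  <
A = 1, B = 1 ↦ 1  <
A = 1, B = 2 ↦ 1  <
A = 2, B = 0 ↦ 0  <
A = 2, B = 1 ↦ 1  <
A = 2, B = 2 ↦ 2  ≥
So 1 of the 9 assignments meets the threshold.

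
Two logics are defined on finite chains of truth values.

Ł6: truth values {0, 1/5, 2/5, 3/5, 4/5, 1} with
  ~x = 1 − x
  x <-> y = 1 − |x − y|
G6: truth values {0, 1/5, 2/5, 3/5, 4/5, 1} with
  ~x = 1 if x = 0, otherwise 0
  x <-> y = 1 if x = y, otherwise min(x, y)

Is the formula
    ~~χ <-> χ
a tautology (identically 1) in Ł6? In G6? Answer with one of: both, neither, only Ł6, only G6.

only Ł6

In Ł6: every assignment gives 1 — tautology.
In G6: at χ = 1/5 the value is 1/5 — not a tautology.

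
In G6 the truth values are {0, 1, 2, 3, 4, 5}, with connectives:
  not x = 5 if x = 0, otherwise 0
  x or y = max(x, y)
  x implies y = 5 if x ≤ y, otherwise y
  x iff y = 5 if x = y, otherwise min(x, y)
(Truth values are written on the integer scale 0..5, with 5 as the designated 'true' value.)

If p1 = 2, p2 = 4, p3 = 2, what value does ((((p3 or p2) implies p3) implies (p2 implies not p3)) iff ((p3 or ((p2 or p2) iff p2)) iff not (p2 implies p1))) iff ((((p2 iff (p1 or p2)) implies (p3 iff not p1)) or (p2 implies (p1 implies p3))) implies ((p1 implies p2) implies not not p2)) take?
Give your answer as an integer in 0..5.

p3 or p2 = 2 or 4 = 4
(p3 or p2) implies p3 = 4 implies 2 = 2
not p3 = not 2 = 0
p2 implies not p3 = 4 implies 0 = 0
((p3 or p2) implies p3) implies (p2 implies not p3) = 2 implies 0 = 0
p2 or p2 = 4 or 4 = 4
(p2 or p2) iff p2 = 4 iff 4 = 5
p3 or ((p2 or p2) iff p2) = 2 or 5 = 5
p2 implies p1 = 4 implies 2 = 2
not (p2 implies p1) = not 2 = 0
(p3 or ((p2 or p2) iff p2)) iff not (p2 implies p1) = 5 iff 0 = 0
(((p3 or p2) implies p3) implies (p2 implies not p3)) iff ((p3 or ((p2 or p2) iff p2)) iff not (p2 implies p1)) = 0 iff 0 = 5
p1 or p2 = 2 or 4 = 4
p2 iff (p1 or p2) = 4 iff 4 = 5
not p1 = not 2 = 0
p3 iff not p1 = 2 iff 0 = 0
(p2 iff (p1 or p2)) implies (p3 iff not p1) = 5 implies 0 = 0
p1 implies p3 = 2 implies 2 = 5
p2 implies (p1 implies p3) = 4 implies 5 = 5
((p2 iff (p1 or p2)) implies (p3 iff not p1)) or (p2 implies (p1 implies p3)) = 0 or 5 = 5
p1 implies p2 = 2 implies 4 = 5
not p2 = not 4 = 0
not not p2 = not 0 = 5
(p1 implies p2) implies not not p2 = 5 implies 5 = 5
(((p2 iff (p1 or p2)) implies (p3 iff not p1)) or (p2 implies (p1 implies p3))) implies ((p1 implies p2) implies not not p2) = 5 implies 5 = 5
((((p3 or p2) implies p3) implies (p2 implies not p3)) iff ((p3 or ((p2 or p2) iff p2)) iff not (p2 implies p1))) iff ((((p2 iff (p1 or p2)) implies (p3 iff not p1)) or (p2 implies (p1 implies p3))) implies ((p1 implies p2) implies not not p2)) = 5 iff 5 = 5

5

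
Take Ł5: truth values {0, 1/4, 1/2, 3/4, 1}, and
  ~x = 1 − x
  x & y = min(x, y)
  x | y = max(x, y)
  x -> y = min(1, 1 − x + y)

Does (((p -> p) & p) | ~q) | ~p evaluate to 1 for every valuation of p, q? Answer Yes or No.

No

Counterexample: take p = 1/4, q = 1/4.
p -> p = 1/4 -> 1/4 = 1
(p -> p) & p = 1 & 1/4 = 1/4
~q = ~1/4 = 3/4
((p -> p) & p) | ~q = 1/4 | 3/4 = 3/4
~p = ~1/4 = 3/4
(((p -> p) & p) | ~q) | ~p = 3/4 | 3/4 = 3/4
This gives 3/4 ≠ 1.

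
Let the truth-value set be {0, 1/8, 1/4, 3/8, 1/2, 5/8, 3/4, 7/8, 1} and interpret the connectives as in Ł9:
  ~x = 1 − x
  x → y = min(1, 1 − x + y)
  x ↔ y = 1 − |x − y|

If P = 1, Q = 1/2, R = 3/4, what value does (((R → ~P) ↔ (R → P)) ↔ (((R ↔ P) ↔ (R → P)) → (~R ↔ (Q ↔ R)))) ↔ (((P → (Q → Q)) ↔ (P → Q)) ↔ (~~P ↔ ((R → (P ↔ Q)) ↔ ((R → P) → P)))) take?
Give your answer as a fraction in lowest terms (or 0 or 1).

~P = ~1 = 0
R → ~P = 3/4 → 0 = 1/4
R → P = 3/4 → 1 = 1
(R → ~P) ↔ (R → P) = 1/4 ↔ 1 = 1/4
R ↔ P = 3/4 ↔ 1 = 3/4
R → P = 3/4 → 1 = 1
(R ↔ P) ↔ (R → P) = 3/4 ↔ 1 = 3/4
~R = ~3/4 = 1/4
Q ↔ R = 1/2 ↔ 3/4 = 3/4
~R ↔ (Q ↔ R) = 1/4 ↔ 3/4 = 1/2
((R ↔ P) ↔ (R → P)) → (~R ↔ (Q ↔ R)) = 3/4 → 1/2 = 3/4
((R → ~P) ↔ (R → P)) ↔ (((R ↔ P) ↔ (R → P)) → (~R ↔ (Q ↔ R))) = 1/4 ↔ 3/4 = 1/2
Q → Q = 1/2 → 1/2 = 1
P → (Q → Q) = 1 → 1 = 1
P → Q = 1 → 1/2 = 1/2
(P → (Q → Q)) ↔ (P → Q) = 1 ↔ 1/2 = 1/2
~P = ~1 = 0
~~P = ~0 = 1
P ↔ Q = 1 ↔ 1/2 = 1/2
R → (P ↔ Q) = 3/4 → 1/2 = 3/4
R → P = 3/4 → 1 = 1
(R → P) → P = 1 → 1 = 1
(R → (P ↔ Q)) ↔ ((R → P) → P) = 3/4 ↔ 1 = 3/4
~~P ↔ ((R → (P ↔ Q)) ↔ ((R → P) → P)) = 1 ↔ 3/4 = 3/4
((P → (Q → Q)) ↔ (P → Q)) ↔ (~~P ↔ ((R → (P ↔ Q)) ↔ ((R → P) → P))) = 1/2 ↔ 3/4 = 3/4
(((R → ~P) ↔ (R → P)) ↔ (((R ↔ P) ↔ (R → P)) → (~R ↔ (Q ↔ R)))) ↔ (((P → (Q → Q)) ↔ (P → Q)) ↔ (~~P ↔ ((R → (P ↔ Q)) ↔ ((R → P) → P)))) = 1/2 ↔ 3/4 = 3/4

3/4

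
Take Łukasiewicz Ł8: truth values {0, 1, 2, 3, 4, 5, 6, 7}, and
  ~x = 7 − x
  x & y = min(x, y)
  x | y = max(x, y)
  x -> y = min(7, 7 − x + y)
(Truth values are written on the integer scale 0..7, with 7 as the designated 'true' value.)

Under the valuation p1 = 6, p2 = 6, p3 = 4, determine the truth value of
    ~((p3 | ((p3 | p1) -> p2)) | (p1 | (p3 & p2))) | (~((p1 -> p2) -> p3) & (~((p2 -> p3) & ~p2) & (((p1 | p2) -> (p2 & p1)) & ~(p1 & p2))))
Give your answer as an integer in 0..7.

1

p3 | p1 = 4 | 6 = 6
(p3 | p1) -> p2 = 6 -> 6 = 7
p3 | ((p3 | p1) -> p2) = 4 | 7 = 7
p3 & p2 = 4 & 6 = 4
p1 | (p3 & p2) = 6 | 4 = 6
(p3 | ((p3 | p1) -> p2)) | (p1 | (p3 & p2)) = 7 | 6 = 7
~((p3 | ((p3 | p1) -> p2)) | (p1 | (p3 & p2))) = ~7 = 0
p1 -> p2 = 6 -> 6 = 7
(p1 -> p2) -> p3 = 7 -> 4 = 4
~((p1 -> p2) -> p3) = ~4 = 3
p2 -> p3 = 6 -> 4 = 5
~p2 = ~6 = 1
(p2 -> p3) & ~p2 = 5 & 1 = 1
~((p2 -> p3) & ~p2) = ~1 = 6
p1 | p2 = 6 | 6 = 6
p2 & p1 = 6 & 6 = 6
(p1 | p2) -> (p2 & p1) = 6 -> 6 = 7
p1 & p2 = 6 & 6 = 6
~(p1 & p2) = ~6 = 1
((p1 | p2) -> (p2 & p1)) & ~(p1 & p2) = 7 & 1 = 1
~((p2 -> p3) & ~p2) & (((p1 | p2) -> (p2 & p1)) & ~(p1 & p2)) = 6 & 1 = 1
~((p1 -> p2) -> p3) & (~((p2 -> p3) & ~p2) & (((p1 | p2) -> (p2 & p1)) & ~(p1 & p2))) = 3 & 1 = 1
~((p3 | ((p3 | p1) -> p2)) | (p1 | (p3 & p2))) | (~((p1 -> p2) -> p3) & (~((p2 -> p3) & ~p2) & (((p1 | p2) -> (p2 & p1)) & ~(p1 & p2)))) = 0 | 1 = 1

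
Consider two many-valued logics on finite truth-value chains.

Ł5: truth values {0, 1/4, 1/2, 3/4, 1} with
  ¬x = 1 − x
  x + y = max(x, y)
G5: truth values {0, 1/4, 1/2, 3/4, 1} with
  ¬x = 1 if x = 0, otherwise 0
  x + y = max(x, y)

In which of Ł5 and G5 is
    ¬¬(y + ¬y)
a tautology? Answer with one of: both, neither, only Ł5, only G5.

only G5

In Ł5: at y = 1/4 the value is 3/4 — not a tautology.
In G5: every assignment gives 1 — tautology.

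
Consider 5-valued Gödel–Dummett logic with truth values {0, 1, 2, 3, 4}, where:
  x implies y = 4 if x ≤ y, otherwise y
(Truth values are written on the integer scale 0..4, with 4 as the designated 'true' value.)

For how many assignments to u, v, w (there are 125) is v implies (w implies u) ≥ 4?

value 4: 95 assignments (counts)
value 3: 1 assignment
value 2: 4 assignments
value 1: 9 assignments
value 0: 16 assignments
So 95 of the 125 assignments meet the threshold.

95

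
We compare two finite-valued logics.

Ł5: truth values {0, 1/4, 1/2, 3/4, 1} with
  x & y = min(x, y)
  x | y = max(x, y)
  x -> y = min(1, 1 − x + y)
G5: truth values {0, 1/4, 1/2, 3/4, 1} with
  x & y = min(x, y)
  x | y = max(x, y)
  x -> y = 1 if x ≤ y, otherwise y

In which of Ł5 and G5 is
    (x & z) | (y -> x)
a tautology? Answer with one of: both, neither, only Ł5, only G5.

neither

In Ł5: at x = 0, y = 1/4, z = 0 the value is 3/4 — not a tautology.
In G5: at x = 0, y = 1/4, z = 0 the value is 0 — not a tautology.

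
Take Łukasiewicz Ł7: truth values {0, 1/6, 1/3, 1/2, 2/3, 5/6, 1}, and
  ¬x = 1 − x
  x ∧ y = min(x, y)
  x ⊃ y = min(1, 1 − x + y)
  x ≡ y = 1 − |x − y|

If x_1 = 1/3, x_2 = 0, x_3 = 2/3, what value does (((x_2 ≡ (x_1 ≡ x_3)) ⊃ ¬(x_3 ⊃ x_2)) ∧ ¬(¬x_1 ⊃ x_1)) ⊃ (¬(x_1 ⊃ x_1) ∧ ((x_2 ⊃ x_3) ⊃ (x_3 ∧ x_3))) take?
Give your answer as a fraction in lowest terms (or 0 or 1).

x_1 ≡ x_3 = 1/3 ≡ 2/3 = 2/3
x_2 ≡ (x_1 ≡ x_3) = 0 ≡ 2/3 = 1/3
x_3 ⊃ x_2 = 2/3 ⊃ 0 = 1/3
¬(x_3 ⊃ x_2) = ¬1/3 = 2/3
(x_2 ≡ (x_1 ≡ x_3)) ⊃ ¬(x_3 ⊃ x_2) = 1/3 ⊃ 2/3 = 1
¬x_1 = ¬1/3 = 2/3
¬x_1 ⊃ x_1 = 2/3 ⊃ 1/3 = 2/3
¬(¬x_1 ⊃ x_1) = ¬2/3 = 1/3
((x_2 ≡ (x_1 ≡ x_3)) ⊃ ¬(x_3 ⊃ x_2)) ∧ ¬(¬x_1 ⊃ x_1) = 1 ∧ 1/3 = 1/3
x_1 ⊃ x_1 = 1/3 ⊃ 1/3 = 1
¬(x_1 ⊃ x_1) = ¬1 = 0
x_2 ⊃ x_3 = 0 ⊃ 2/3 = 1
x_3 ∧ x_3 = 2/3 ∧ 2/3 = 2/3
(x_2 ⊃ x_3) ⊃ (x_3 ∧ x_3) = 1 ⊃ 2/3 = 2/3
¬(x_1 ⊃ x_1) ∧ ((x_2 ⊃ x_3) ⊃ (x_3 ∧ x_3)) = 0 ∧ 2/3 = 0
(((x_2 ≡ (x_1 ≡ x_3)) ⊃ ¬(x_3 ⊃ x_2)) ∧ ¬(¬x_1 ⊃ x_1)) ⊃ (¬(x_1 ⊃ x_1) ∧ ((x_2 ⊃ x_3) ⊃ (x_3 ∧ x_3))) = 1/3 ⊃ 0 = 2/3

2/3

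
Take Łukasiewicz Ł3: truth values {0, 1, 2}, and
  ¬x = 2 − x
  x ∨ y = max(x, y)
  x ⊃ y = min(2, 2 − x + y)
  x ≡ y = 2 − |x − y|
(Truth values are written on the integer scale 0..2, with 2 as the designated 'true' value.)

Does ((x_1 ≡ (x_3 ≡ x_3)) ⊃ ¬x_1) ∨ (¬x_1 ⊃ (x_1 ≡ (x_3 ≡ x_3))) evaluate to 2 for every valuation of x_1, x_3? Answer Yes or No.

Yes

x_1 = 0, x_3 = 0 ↦ 2
x_1 = 0, x_3 = 1 ↦ 2
x_1 = 0, x_3 = 2 ↦ 2
x_1 = 1, x_3 = 0 ↦ 2
x_1 = 1, x_3 = 1 ↦ 2
x_1 = 1, x_3 = 2 ↦ 2
x_1 = 2, x_3 = 0 ↦ 2
x_1 = 2, x_3 = 1 ↦ 2
x_1 = 2, x_3 = 2 ↦ 2
Every assignment gives a value ≥ 2.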